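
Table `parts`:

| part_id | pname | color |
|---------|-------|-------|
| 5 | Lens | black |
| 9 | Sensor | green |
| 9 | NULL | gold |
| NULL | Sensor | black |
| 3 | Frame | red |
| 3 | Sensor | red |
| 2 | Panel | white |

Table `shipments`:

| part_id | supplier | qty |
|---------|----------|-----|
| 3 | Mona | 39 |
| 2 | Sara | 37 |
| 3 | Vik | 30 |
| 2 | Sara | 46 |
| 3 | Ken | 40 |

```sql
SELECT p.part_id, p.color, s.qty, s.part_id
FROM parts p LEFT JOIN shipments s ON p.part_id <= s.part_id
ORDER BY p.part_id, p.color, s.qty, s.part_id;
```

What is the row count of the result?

LEFT JOIN keeps every row from `parts`; unmatched rows get NULL for `shipments`'s columns.
Matching on p.part_id <= s.part_id. A NULL in a compared column never satisfies the condition.
- p (part_id=5) has no partner → padded with NULL.
- p (part_id=9) has no partner → padded with NULL.
- p (part_id=9) has no partner → padded with NULL.
- p (part_id=NULL) has no partner → padded with NULL.
- p (part_id=3) pairs with 3 row(s) of s.
- p (part_id=3) pairs with 3 row(s) of s.
- p (part_id=2) pairs with 5 row(s) of s.
Total: 11 matched + 4 padded = 15 rows.

15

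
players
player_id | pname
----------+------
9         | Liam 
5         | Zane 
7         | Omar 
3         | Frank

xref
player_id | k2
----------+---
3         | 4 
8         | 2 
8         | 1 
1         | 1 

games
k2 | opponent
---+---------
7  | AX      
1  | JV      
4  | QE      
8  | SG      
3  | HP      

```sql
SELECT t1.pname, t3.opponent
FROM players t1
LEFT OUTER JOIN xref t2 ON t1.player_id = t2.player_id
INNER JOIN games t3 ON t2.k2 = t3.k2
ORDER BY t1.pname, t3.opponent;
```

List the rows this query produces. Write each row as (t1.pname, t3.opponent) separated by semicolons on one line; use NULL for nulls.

(Frank, QE)

Evaluate left to right. First `players t1 LEFT JOIN xref t2` on player_id: 4 row(s).
Then INNER JOIN `games t3` on k2: keep only rows whose t2.k2 appears in t3.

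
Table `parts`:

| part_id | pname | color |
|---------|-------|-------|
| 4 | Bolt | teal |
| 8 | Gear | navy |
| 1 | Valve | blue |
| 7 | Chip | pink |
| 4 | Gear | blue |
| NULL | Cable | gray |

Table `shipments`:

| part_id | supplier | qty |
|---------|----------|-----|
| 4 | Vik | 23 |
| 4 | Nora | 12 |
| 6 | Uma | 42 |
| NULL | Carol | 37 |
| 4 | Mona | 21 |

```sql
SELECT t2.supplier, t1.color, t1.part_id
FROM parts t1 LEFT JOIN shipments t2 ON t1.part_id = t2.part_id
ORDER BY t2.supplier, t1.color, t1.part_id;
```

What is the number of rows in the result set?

10

LEFT JOIN keeps every row from `parts`; unmatched rows get NULL for `shipments`'s columns.
Matching on t1.part_id = t2.part_id. A NULL in a compared column never satisfies the condition.
Matched pairs: 6; unmatched t1 rows kept: 4.
Total: 6 matched + 4 padded = 10 rows.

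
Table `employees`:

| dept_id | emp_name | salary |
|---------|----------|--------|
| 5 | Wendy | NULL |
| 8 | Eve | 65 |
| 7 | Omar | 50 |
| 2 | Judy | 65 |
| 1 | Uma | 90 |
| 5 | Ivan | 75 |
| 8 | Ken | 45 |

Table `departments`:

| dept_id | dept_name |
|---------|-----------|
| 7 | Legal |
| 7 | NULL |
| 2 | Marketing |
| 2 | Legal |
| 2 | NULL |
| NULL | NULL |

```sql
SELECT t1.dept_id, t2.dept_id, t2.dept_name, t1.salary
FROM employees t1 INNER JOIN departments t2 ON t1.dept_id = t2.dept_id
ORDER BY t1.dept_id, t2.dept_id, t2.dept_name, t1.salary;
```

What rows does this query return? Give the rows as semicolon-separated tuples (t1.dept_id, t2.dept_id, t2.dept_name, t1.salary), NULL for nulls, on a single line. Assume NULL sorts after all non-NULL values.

(2, 2, Legal, 65); (2, 2, Marketing, 65); (2, 2, NULL, 65); (7, 7, Legal, 50); (7, 7, NULL, 50)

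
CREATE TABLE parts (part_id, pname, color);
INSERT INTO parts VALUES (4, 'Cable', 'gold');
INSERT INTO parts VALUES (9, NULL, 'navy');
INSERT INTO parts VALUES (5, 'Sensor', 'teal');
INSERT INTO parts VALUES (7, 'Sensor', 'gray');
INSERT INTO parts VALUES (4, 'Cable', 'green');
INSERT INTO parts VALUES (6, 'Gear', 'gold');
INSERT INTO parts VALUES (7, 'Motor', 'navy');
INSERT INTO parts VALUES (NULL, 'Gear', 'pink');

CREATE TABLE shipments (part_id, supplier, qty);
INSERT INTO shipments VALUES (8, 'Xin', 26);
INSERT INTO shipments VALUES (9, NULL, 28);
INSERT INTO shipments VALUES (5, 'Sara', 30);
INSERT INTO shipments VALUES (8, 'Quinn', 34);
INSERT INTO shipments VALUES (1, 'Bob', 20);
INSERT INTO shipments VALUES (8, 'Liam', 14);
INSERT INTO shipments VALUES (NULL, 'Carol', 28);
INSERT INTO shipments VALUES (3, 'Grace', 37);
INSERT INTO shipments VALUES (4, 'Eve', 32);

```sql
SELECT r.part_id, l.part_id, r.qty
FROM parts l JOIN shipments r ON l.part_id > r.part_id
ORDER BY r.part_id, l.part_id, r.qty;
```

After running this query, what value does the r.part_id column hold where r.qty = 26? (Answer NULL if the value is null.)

8

INNER JOIN keeps only pairs where the ON condition holds.
Matching on l.part_id > r.part_id. A NULL in a compared column never satisfies the condition.
- l (part_id=4) pairs with 2 row(s) of r.
- l (part_id=9) pairs with 7 row(s) of r.
- l (part_id=5) pairs with 3 row(s) of r.
- l (part_id=7) pairs with 4 row(s) of r.
- l (part_id=4) pairs with 2 row(s) of r.
- l (part_id=6) pairs with 4 row(s) of r.
- l (part_id=7) pairs with 4 row(s) of r.
- l (part_id=NULL) has no partner → excluded.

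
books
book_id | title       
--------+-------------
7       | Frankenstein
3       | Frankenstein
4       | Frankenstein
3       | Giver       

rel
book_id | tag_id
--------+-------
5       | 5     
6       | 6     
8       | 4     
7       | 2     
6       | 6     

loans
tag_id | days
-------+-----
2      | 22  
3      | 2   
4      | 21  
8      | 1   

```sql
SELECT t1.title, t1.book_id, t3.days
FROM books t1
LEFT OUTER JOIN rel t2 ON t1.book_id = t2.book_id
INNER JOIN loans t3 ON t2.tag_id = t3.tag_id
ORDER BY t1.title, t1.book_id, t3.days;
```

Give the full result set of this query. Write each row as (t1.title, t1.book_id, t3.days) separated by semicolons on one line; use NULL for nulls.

(Frankenstein, 7, 22)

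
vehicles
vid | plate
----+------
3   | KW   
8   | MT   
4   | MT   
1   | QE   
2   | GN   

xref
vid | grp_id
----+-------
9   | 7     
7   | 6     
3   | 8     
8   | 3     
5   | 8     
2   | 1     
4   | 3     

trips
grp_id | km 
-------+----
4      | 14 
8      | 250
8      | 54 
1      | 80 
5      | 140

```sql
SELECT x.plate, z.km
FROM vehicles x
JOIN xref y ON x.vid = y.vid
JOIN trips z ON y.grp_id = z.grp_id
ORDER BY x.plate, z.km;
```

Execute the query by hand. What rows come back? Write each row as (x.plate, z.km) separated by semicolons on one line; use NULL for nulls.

(GN, 80); (KW, 54); (KW, 250)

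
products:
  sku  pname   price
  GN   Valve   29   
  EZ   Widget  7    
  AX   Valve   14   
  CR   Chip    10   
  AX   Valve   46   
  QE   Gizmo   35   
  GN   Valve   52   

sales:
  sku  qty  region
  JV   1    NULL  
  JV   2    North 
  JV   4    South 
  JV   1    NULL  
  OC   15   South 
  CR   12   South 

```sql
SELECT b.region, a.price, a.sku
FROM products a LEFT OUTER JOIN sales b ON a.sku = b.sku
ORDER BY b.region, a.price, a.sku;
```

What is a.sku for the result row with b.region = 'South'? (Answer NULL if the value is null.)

CR

LEFT JOIN keeps every row from `products`; unmatched rows get NULL for `sales`'s columns.
Matching on a.sku = b.sku.
- a (sku=GN) has no partner → padded with NULL.
- a (sku=EZ) has no partner → padded with NULL.
- a (sku=AX) has no partner → padded with NULL.
- a (sku=CR) pairs with 1 row(s) of b.
- a (sku=AX) has no partner → padded with NULL.
- a (sku=QE) has no partner → padded with NULL.
- a (sku=GN) has no partner → padded with NULL.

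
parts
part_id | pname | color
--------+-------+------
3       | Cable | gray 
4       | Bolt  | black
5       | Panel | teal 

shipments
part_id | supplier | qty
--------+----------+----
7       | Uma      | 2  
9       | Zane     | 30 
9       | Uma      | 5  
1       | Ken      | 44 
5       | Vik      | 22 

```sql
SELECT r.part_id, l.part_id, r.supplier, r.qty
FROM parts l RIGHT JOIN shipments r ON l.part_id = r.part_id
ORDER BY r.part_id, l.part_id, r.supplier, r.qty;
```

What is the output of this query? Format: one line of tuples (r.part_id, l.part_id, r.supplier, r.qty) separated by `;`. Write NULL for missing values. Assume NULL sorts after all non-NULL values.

RIGHT JOIN keeps every row from `shipments`; unmatched rows get NULL for `parts`'s columns.
Matching on l.part_id = r.part_id.
Matched pairs: 1; unmatched r rows kept: 4.

(1, NULL, Ken, 44); (5, 5, Vik, 22); (7, NULL, Uma, 2); (9, NULL, Uma, 5); (9, NULL, Zane, 30)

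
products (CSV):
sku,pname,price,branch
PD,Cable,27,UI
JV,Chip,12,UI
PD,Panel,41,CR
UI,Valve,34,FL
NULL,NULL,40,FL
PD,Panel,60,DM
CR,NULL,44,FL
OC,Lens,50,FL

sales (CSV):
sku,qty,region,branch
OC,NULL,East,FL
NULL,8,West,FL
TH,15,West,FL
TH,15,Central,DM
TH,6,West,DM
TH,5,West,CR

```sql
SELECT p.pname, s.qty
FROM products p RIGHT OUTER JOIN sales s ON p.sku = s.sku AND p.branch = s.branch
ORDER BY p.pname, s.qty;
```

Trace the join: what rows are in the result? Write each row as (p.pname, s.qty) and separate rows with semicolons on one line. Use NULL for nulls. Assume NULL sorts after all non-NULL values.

(Lens, NULL); (NULL, 5); (NULL, 6); (NULL, 8); (NULL, 15); (NULL, 15)

RIGHT JOIN keeps every row from `sales`; unmatched rows get NULL for `products`'s columns.
Matching on p.sku = s.sku AND p.branch = s.branch. A NULL in a compared column never satisfies the condition.
Matched pairs: 1; unmatched s rows kept: 5.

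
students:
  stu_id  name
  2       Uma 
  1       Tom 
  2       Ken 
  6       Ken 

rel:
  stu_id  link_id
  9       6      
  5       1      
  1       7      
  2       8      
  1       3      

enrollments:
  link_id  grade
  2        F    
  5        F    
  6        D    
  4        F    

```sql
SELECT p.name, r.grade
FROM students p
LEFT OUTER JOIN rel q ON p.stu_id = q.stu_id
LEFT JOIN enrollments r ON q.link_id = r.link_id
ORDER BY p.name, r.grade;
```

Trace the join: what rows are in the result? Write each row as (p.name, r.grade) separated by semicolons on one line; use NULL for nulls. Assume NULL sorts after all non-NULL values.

(Ken, NULL); (Ken, NULL); (Tom, NULL); (Tom, NULL); (Uma, NULL)

Joins associate left-to-right: students LEFT JOIN rel on stu_id gives 5 intermediate row(s).
Then LEFT JOIN `enrollments r` on link_id: each of those 5 rows is kept; rows whose q.link_id has no match in r get NULL for r's columns.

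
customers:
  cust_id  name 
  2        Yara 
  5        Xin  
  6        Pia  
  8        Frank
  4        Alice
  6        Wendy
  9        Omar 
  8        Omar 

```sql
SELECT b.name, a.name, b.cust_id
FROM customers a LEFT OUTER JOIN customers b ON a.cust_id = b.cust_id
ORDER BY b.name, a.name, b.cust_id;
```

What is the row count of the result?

LEFT JOIN keeps every row from `customers a`; unmatched rows get NULL for `customers b`'s columns.
Matching on a.cust_id = b.cust_id.
- a (cust_id=2) pairs with 1 row(s) of b.
- a (cust_id=5) pairs with 1 row(s) of b.
- a (cust_id=6) pairs with 2 row(s) of b.
- a (cust_id=8) pairs with 2 row(s) of b.
- a (cust_id=4) pairs with 1 row(s) of b.
- a (cust_id=6) pairs with 2 row(s) of b.
- a (cust_id=9) pairs with 1 row(s) of b.
- a (cust_id=8) pairs with 2 row(s) of b.
Total: 12 rows.

12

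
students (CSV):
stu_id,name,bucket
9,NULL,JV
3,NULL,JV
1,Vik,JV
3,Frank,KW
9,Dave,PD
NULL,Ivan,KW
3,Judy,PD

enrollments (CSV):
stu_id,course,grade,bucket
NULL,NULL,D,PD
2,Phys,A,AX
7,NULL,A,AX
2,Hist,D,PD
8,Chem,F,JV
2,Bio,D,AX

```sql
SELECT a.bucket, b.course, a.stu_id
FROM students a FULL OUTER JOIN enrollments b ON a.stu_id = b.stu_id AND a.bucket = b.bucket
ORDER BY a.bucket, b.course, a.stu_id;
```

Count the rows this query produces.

FULL OUTER JOIN keeps every row from both sides; unmatched rows get NULL for the other side's columns.
Matching on a.stu_id = b.stu_id AND a.bucket = b.bucket. A NULL in a compared column never satisfies the condition.
Matched pairs: 0; unmatched a rows kept: 7; unmatched b rows kept: 6.
Total: 0 matched + 13 padded = 13 rows.

13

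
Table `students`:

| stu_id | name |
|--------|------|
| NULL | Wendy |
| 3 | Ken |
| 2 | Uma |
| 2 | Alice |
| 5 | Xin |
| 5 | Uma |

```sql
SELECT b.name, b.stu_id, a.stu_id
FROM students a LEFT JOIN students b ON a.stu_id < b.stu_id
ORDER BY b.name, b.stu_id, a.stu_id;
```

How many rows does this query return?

11

LEFT JOIN keeps every row from `students a`; unmatched rows get NULL for `students b`'s columns.
Matching on a.stu_id < b.stu_id. A NULL in a compared column never satisfies the condition.
- stu_id=NULL: no b row matches, row kept with b columns NULL.
- stu_id=3: 2 matching b row(s), so 2 row(s) emitted.
- stu_id=2: 3 matching b row(s), so 3 row(s) emitted.
- stu_id=2: 3 matching b row(s), so 3 row(s) emitted.
- stu_id=5: no b row matches, row kept with b columns NULL.
- stu_id=5: no b row matches, row kept with b columns NULL.
Total: 8 matched + 3 padded = 11 rows.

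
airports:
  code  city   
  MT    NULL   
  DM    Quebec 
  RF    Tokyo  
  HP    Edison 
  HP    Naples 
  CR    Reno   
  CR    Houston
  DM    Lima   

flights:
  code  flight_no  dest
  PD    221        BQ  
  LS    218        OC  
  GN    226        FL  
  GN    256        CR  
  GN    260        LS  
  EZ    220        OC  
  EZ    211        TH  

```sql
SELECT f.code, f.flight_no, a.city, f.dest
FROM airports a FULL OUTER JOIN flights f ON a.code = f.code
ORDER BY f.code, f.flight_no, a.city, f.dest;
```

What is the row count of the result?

FULL OUTER JOIN keeps every row from both sides; unmatched rows get NULL for the other side's columns.
Matching on a.code = f.code.
- a[0] code=MT → no match; kept with NULLs on the f side.
- a[1] code=DM → no match; kept with NULLs on the f side.
- a[2] code=RF → no match; kept with NULLs on the f side.
- a[3] code=HP → no match; kept with NULLs on the f side.
- a[4] code=HP → no match; kept with NULLs on the f side.
- a[5] code=CR → no match; kept with NULLs on the f side.
- a[6] code=CR → no match; kept with NULLs on the f side.
- a[7] code=DM → no match; kept with NULLs on the f side.
- 7 row(s) from f found no a partner → padded with NULL.
Total: 0 matched + 15 padded = 15 rows.

15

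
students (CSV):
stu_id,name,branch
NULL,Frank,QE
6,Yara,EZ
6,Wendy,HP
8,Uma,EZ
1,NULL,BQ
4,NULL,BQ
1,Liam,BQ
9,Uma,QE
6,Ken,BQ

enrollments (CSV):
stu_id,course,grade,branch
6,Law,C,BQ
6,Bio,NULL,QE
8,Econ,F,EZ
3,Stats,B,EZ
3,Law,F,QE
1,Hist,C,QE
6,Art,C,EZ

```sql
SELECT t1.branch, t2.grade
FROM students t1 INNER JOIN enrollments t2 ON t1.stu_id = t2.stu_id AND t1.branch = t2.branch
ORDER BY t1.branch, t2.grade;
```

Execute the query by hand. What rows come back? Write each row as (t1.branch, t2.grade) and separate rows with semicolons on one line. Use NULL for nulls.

(BQ, C); (EZ, C); (EZ, F)

INNER JOIN keeps only pairs where the ON condition holds.
Matching on t1.stu_id = t2.stu_id AND t1.branch = t2.branch. A NULL in a compared column never satisfies the condition.
Matched pairs: 3.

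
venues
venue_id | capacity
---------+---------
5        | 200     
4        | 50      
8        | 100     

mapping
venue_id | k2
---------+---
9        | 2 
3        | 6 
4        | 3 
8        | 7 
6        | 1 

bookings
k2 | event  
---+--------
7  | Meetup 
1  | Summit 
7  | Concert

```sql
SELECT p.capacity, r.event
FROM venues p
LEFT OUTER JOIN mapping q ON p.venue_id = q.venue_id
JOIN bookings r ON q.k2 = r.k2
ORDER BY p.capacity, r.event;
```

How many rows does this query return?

Evaluate left to right. First `venues p LEFT JOIN mapping q` on venue_id: 3 row(s).
Then INNER JOIN `bookings r` on k2: keep only rows whose q.k2 appears in r.
Result: 2 row(s).

2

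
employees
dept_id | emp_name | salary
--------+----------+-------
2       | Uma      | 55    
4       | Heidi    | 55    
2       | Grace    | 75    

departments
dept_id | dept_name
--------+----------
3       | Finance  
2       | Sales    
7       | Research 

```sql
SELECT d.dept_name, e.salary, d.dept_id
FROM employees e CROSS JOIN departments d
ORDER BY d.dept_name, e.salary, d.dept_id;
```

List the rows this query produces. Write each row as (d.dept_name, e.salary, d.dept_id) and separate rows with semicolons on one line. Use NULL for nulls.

(Finance, 55, 3); (Finance, 55, 3); (Finance, 75, 3); (Research, 55, 7); (Research, 55, 7); (Research, 75, 7); (Sales, 55, 2); (Sales, 55, 2); (Sales, 75, 2)

CROSS JOIN pairs every row of `employees` with every row of `departments`: 3 × 3 = 9 rows.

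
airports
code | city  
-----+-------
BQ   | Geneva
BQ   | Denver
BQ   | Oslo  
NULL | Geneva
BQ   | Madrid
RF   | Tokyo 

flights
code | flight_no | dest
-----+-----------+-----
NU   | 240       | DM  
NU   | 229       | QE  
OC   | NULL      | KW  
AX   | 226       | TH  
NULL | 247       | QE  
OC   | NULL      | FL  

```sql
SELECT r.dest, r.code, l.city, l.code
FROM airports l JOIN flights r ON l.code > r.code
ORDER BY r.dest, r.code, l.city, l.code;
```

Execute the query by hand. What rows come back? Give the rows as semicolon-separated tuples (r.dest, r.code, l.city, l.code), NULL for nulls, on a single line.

(DM, NU, Tokyo, RF); (FL, OC, Tokyo, RF); (KW, OC, Tokyo, RF); (QE, NU, Tokyo, RF); (TH, AX, Denver, BQ); (TH, AX, Geneva, BQ); (TH, AX, Madrid, BQ); (TH, AX, Oslo, BQ); (TH, AX, Tokyo, RF)

INNER JOIN keeps only pairs where the ON condition holds.
Matching on l.code > r.code. A NULL in a compared column never satisfies the condition.
Matched pairs: 9.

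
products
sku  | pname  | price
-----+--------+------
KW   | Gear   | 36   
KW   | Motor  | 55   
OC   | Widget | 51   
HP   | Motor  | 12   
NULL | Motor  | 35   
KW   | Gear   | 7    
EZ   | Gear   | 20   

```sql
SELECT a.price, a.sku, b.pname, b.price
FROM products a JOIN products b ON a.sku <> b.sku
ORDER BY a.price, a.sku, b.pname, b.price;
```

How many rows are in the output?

INNER JOIN keeps only pairs where the ON condition holds.
Matching on a.sku <> b.sku. A NULL in a compared column never satisfies the condition.
- a row (sku=KW): matches 3 b row(s) → 3 output row(s).
- a row (sku=KW): matches 3 b row(s) → 3 output row(s).
- a row (sku=OC): matches 5 b row(s) → 5 output row(s).
- a row (sku=HP): matches 5 b row(s) → 5 output row(s).
- a row (sku=NULL): no match → dropped.
- a row (sku=KW): matches 3 b row(s) → 3 output row(s).
- a row (sku=EZ): matches 5 b row(s) → 5 output row(s).
Total: 24 rows.

24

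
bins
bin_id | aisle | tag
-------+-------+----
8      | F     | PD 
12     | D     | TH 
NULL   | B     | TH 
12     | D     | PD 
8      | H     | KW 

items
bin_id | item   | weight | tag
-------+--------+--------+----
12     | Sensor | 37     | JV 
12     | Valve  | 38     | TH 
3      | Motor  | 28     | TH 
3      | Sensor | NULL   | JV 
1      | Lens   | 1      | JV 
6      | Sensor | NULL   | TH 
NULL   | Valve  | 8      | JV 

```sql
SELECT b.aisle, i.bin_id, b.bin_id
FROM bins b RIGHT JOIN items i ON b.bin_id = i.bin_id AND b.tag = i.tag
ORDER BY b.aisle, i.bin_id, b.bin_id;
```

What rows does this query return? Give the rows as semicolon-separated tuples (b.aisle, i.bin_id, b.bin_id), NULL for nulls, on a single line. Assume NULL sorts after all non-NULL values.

(D, 12, 12); (NULL, 1, NULL); (NULL, 3, NULL); (NULL, 3, NULL); (NULL, 6, NULL); (NULL, 12, NULL); (NULL, NULL, NULL)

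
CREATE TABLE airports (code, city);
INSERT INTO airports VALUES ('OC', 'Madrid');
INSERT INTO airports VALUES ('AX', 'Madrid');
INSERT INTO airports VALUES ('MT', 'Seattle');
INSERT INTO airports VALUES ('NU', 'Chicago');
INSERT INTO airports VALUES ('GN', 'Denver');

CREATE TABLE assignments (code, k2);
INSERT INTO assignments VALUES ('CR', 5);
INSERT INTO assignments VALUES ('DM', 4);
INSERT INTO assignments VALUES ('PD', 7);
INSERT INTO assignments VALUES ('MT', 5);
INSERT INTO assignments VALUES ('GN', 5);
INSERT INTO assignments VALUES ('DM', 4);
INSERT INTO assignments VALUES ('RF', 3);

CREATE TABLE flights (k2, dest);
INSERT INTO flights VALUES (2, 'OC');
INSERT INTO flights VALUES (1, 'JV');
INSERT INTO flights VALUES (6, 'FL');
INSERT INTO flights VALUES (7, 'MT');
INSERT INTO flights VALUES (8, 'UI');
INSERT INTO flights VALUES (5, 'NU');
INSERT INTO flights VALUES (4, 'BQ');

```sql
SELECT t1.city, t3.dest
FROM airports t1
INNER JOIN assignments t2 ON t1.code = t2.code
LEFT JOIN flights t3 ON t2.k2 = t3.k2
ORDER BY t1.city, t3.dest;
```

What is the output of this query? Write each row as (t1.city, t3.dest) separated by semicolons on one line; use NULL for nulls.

Evaluate left to right. First `airports t1 INNER JOIN assignments t2` on code: 2 row(s).
Then LEFT JOIN `flights t3` on k2: each of those 2 rows is kept; rows whose t2.k2 has no match in t3 get NULL for t3's columns.

(Denver, NU); (Seattle, NU)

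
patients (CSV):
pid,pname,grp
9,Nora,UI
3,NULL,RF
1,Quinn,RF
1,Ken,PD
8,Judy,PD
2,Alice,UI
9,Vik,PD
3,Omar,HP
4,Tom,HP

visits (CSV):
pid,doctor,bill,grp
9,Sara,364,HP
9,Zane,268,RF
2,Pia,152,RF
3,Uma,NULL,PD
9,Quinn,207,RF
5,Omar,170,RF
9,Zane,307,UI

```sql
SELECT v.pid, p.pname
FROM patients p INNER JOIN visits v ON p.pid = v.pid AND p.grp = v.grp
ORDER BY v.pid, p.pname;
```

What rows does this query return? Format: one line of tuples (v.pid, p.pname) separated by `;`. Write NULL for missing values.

(9, Nora)

INNER JOIN keeps only pairs where the ON condition holds.
Matching on p.pid = v.pid AND p.grp = v.grp.
- p row (pid=9, grp=UI): matches 1 v row(s) → 1 output row(s).
- p row (pid=3, grp=RF): no match → dropped.
- p row (pid=1, grp=RF): no match → dropped.
- p row (pid=1, grp=PD): no match → dropped.
- p row (pid=8, grp=PD): no match → dropped.
- p row (pid=2, grp=UI): no match → dropped.
- p row (pid=9, grp=PD): no match → dropped.
- p row (pid=3, grp=HP): no match → dropped.
- p row (pid=4, grp=HP): no match → dropped.
After projecting and ordering:
v.pid | p.pname
9 | Nora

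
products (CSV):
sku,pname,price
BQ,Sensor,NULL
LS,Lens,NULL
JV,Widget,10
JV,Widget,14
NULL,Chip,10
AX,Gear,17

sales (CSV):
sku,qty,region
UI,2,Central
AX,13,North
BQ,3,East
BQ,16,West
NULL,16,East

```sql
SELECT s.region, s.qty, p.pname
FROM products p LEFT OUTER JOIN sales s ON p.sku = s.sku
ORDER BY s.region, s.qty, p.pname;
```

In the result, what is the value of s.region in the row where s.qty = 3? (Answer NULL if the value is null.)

East

LEFT JOIN keeps every row from `products`; unmatched rows get NULL for `sales`'s columns.
Matching on p.sku = s.sku. A NULL in a compared column never satisfies the condition.
Matched pairs: 3; unmatched p rows kept: 4.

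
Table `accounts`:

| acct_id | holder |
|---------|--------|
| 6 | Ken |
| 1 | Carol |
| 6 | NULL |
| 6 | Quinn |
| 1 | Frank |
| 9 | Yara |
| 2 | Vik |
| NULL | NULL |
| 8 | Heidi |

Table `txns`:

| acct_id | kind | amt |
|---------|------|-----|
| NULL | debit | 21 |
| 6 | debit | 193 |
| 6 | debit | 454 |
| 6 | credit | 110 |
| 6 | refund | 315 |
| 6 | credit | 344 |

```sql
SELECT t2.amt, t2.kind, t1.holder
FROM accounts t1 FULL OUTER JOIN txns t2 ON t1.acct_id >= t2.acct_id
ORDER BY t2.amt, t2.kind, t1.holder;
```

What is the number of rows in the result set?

FULL OUTER JOIN keeps every row from both sides; unmatched rows get NULL for the other side's columns.
Matching on t1.acct_id >= t2.acct_id. A NULL in a compared column never satisfies the condition.
Matched pairs: 25; unmatched t1 rows kept: 4; unmatched t2 rows kept: 1.
Total: 25 matched + 5 padded = 30 rows.

30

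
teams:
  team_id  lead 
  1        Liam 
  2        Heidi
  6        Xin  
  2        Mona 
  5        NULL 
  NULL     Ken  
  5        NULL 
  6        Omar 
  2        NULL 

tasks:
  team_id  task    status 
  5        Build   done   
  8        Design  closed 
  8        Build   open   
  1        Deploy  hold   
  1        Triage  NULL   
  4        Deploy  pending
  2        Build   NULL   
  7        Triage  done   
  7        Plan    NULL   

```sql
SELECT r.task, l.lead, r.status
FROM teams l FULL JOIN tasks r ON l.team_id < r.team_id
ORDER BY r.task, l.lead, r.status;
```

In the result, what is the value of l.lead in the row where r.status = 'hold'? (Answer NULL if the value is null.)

NULL

FULL OUTER JOIN keeps every row from both sides; unmatched rows get NULL for the other side's columns.
Matching on l.team_id < r.team_id. A NULL in a compared column never satisfies the condition.
Matched pairs: 41; unmatched l rows kept: 1; unmatched r rows kept: 2.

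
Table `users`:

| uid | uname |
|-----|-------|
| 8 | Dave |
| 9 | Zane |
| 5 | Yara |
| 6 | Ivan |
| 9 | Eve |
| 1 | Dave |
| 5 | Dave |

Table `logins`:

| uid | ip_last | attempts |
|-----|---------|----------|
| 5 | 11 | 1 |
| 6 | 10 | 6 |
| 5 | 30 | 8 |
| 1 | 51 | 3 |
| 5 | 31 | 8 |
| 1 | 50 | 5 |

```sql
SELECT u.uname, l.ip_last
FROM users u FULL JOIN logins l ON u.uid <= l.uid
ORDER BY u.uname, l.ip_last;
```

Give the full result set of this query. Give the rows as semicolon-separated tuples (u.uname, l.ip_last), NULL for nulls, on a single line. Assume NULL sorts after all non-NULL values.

(Dave, 10); (Dave, 10); (Dave, 11); (Dave, 11); (Dave, 30); (Dave, 30); (Dave, 31); (Dave, 31); (Dave, 50); (Dave, 51); (Dave, NULL); (Eve, NULL); (Ivan, 10); (Yara, 10); (Yara, 11); (Yara, 30); (Yara, 31); (Zane, NULL)

FULL OUTER JOIN keeps every row from both sides; unmatched rows get NULL for the other side's columns.
Matching on u.uid <= l.uid.
Matched pairs: 15; unmatched u rows kept: 3; unmatched l rows kept: 0.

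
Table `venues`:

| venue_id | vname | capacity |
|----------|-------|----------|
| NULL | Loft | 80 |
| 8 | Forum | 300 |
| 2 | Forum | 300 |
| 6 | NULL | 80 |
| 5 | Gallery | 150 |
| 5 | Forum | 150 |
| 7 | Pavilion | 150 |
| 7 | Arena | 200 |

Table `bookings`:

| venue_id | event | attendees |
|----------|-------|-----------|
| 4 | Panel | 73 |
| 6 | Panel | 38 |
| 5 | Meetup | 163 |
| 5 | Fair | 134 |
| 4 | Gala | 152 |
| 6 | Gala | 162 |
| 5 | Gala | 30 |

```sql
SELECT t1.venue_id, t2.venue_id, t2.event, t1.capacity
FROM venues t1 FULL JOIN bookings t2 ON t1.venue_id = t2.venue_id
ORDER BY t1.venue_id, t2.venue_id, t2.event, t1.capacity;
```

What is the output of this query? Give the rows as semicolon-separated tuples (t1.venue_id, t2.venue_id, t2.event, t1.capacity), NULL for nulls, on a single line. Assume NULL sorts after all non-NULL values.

FULL OUTER JOIN keeps every row from both sides; unmatched rows get NULL for the other side's columns.
Matching on t1.venue_id = t2.venue_id. A NULL in a compared column never satisfies the condition.
- venue_id=NULL: no t2 row matches, row kept with t2 columns NULL.
- venue_id=8: no t2 row matches, row kept with t2 columns NULL.
- venue_id=2: no t2 row matches, row kept with t2 columns NULL.
- venue_id=6: 2 matching t2 row(s), so 2 row(s) emitted.
- venue_id=5: 3 matching t2 row(s), so 3 row(s) emitted.
- venue_id=5: 3 matching t2 row(s), so 3 row(s) emitted.
- venue_id=7: no t2 row matches, row kept with t2 columns NULL.
- venue_id=7: no t2 row matches, row kept with t2 columns NULL.
- 2 t2 row(s) had no t1 match → kept, t1 columns NULL.

(2, NULL, NULL, 300); (5, 5, Fair, 150); (5, 5, Fair, 150); (5, 5, Gala, 150); (5, 5, Gala, 150); (5, 5, Meetup, 150); (5, 5, Meetup, 150); (6, 6, Gala, 80); (6, 6, Panel, 80); (7, NULL, NULL, 150); (7, NULL, NULL, 200); (8, NULL, NULL, 300); (NULL, 4, Gala, NULL); (NULL, 4, Panel, NULL); (NULL, NULL, NULL, 80)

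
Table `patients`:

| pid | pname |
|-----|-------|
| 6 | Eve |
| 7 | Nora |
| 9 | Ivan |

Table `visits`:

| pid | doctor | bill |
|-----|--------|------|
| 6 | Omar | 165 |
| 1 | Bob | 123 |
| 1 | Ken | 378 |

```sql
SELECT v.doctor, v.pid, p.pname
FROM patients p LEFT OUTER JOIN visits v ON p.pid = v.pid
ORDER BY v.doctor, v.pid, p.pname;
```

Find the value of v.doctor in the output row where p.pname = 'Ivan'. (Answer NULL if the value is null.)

NULL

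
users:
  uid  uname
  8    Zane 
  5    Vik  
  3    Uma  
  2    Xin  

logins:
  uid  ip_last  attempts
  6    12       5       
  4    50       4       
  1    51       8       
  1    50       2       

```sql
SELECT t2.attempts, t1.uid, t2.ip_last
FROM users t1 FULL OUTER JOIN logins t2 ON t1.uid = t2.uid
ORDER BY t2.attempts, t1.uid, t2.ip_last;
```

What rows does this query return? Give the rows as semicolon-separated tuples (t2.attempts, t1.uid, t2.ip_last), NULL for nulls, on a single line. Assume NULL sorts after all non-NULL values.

FULL OUTER JOIN keeps every row from both sides; unmatched rows get NULL for the other side's columns.
Matching on t1.uid = t2.uid.
- uid=8: no t2 row matches, row kept with t2 columns NULL.
- uid=5: no t2 row matches, row kept with t2 columns NULL.
- uid=3: no t2 row matches, row kept with t2 columns NULL.
- uid=2: no t2 row matches, row kept with t2 columns NULL.
- 4 t2 row(s) had no t1 match → kept, t1 columns NULL.
After projecting and ordering:
t2.attempts | t1.uid | t2.ip_last
2 | NULL | 50
4 | NULL | 50
5 | NULL | 12
8 | NULL | 51
NULL | 2 | NULL
NULL | 3 | NULL
NULL | 5 | NULL
NULL | 8 | NULL

(2, NULL, 50); (4, NULL, 50); (5, NULL, 12); (8, NULL, 51); (NULL, 2, NULL); (NULL, 3, NULL); (NULL, 5, NULL); (NULL, 8, NULL)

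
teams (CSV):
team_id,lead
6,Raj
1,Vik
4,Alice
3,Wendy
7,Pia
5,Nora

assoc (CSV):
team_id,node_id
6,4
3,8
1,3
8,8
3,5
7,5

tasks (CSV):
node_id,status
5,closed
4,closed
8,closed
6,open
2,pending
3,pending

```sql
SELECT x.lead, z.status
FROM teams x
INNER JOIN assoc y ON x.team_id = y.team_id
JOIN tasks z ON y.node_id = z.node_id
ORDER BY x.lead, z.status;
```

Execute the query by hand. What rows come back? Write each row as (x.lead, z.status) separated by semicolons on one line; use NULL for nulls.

Joins associate left-to-right: teams INNER JOIN assoc on team_id gives 5 intermediate row(s).
Then INNER JOIN `tasks z` on node_id: keep only rows whose y.node_id appears in z.

(Pia, closed); (Raj, closed); (Vik, pending); (Wendy, closed); (Wendy, closed)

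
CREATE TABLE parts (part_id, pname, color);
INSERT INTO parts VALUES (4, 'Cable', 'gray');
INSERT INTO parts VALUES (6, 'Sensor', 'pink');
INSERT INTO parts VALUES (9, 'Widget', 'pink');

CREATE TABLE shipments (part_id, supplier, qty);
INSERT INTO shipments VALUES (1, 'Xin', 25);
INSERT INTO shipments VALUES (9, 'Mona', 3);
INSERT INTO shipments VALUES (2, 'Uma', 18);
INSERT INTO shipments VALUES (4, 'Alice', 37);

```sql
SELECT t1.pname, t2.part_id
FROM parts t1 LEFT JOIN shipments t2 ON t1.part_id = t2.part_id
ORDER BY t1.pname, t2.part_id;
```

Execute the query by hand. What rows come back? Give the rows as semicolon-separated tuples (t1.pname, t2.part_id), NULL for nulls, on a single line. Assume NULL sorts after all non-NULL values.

(Cable, 4); (Sensor, NULL); (Widget, 9)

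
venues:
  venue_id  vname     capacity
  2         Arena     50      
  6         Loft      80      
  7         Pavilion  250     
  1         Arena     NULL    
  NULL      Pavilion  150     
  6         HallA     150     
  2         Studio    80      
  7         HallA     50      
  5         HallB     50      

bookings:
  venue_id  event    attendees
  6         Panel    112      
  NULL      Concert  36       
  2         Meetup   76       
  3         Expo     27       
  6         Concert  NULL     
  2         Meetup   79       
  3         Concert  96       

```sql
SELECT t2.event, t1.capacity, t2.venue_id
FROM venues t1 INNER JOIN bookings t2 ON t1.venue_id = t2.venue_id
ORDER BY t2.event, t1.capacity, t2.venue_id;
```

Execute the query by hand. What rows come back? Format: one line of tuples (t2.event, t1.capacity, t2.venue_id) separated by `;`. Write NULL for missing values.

INNER JOIN keeps only pairs where the ON condition holds.
Matching on t1.venue_id = t2.venue_id. A NULL in a compared column never satisfies the condition.
- t1[0] venue_id=2 → 2 match(es) in t2 → 2 row(s).
- t1[1] venue_id=6 → 2 match(es) in t2 → 2 row(s).
- t1[2] venue_id=7 → no match; dropped.
- t1[3] venue_id=1 → no match; dropped.
- t1[4] venue_id=NULL → no match; dropped.
- t1[5] venue_id=6 → 2 match(es) in t2 → 2 row(s).
- t1[6] venue_id=2 → 2 match(es) in t2 → 2 row(s).
- t1[7] venue_id=7 → no match; dropped.
- t1[8] venue_id=5 → no match; dropped.
After projecting and ordering:
t2.event | t1.capacity | t2.venue_id
Concert | 80 | 6
Concert | 150 | 6
Meetup | 50 | 2
Meetup | 50 | 2
Meetup | 80 | 2
Meetup | 80 | 2
Panel | 80 | 6
Panel | 150 | 6

(Concert, 80, 6); (Concert, 150, 6); (Meetup, 50, 2); (Meetup, 50, 2); (Meetup, 80, 2); (Meetup, 80, 2); (Panel, 80, 6); (Panel, 150, 6)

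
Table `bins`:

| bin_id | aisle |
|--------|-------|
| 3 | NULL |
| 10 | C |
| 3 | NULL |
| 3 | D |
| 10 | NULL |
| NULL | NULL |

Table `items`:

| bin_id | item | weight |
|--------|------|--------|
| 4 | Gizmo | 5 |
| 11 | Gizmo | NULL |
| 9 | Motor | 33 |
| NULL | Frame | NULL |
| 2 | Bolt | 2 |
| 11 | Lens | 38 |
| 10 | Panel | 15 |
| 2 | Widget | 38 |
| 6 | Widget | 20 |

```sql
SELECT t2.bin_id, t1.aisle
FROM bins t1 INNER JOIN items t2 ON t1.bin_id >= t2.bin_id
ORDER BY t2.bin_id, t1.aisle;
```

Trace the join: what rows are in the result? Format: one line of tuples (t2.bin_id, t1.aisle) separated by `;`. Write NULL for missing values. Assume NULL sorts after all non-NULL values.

(2, C); (2, C); (2, D); (2, D); (2, NULL); (2, NULL); (2, NULL); (2, NULL); (2, NULL); (2, NULL); (4, C); (4, NULL); (6, C); (6, NULL); (9, C); (9, NULL); (10, C); (10, NULL)

INNER JOIN keeps only pairs where the ON condition holds.
Matching on t1.bin_id >= t2.bin_id. A NULL in a compared column never satisfies the condition.
- bin_id=3: 2 matching t2 row(s), so 2 row(s) emitted.
- bin_id=10: 6 matching t2 row(s), so 6 row(s) emitted.
- bin_id=3: 2 matching t2 row(s), so 2 row(s) emitted.
- bin_id=3: 2 matching t2 row(s), so 2 row(s) emitted.
- bin_id=10: 6 matching t2 row(s), so 6 row(s) emitted.
- bin_id=NULL: no matching t2 row, dropped.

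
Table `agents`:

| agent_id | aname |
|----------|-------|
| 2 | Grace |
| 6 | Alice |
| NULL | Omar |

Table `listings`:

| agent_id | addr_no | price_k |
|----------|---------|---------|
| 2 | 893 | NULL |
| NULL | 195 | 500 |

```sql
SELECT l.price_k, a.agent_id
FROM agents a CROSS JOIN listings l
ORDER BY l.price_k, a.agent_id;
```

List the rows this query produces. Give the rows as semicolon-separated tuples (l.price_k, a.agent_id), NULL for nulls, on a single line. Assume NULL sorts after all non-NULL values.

(500, 2); (500, 6); (500, NULL); (NULL, 2); (NULL, 6); (NULL, NULL)

CROSS JOIN pairs every row of `agents` with every row of `listings`: 3 × 2 = 6 rows.
After projecting and ordering:
l.price_k | a.agent_id
500 | 2
500 | 6
500 | NULL
NULL | 2
NULL | 6
NULL | NULL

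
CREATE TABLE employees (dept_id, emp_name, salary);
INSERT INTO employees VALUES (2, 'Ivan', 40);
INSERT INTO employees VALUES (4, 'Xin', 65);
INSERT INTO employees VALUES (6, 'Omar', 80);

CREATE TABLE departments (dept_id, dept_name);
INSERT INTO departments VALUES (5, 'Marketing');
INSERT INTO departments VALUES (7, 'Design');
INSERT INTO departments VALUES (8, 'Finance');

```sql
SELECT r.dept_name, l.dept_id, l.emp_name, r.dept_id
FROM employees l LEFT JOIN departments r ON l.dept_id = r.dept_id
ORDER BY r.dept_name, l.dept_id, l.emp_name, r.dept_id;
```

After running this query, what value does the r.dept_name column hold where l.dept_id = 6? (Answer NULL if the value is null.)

LEFT JOIN keeps every row from `employees`; unmatched rows get NULL for `departments`'s columns.
Matching on l.dept_id = r.dept_id.
Matched pairs: 0; unmatched l rows kept: 3.

NULL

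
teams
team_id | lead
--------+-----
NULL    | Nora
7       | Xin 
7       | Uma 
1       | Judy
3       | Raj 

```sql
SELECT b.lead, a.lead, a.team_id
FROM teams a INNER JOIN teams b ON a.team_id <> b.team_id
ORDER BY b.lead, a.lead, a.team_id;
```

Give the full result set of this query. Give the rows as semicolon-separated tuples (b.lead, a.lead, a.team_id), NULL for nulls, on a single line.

(Judy, Raj, 3); (Judy, Uma, 7); (Judy, Xin, 7); (Raj, Judy, 1); (Raj, Uma, 7); (Raj, Xin, 7); (Uma, Judy, 1); (Uma, Raj, 3); (Xin, Judy, 1); (Xin, Raj, 3)

INNER JOIN keeps only pairs where the ON condition holds.
Matching on a.team_id <> b.team_id. A NULL in a compared column never satisfies the condition.
- a (team_id=NULL) has no partner → excluded.
- a (team_id=7) pairs with 2 row(s) of b.
- a (team_id=7) pairs with 2 row(s) of b.
- a (team_id=1) pairs with 3 row(s) of b.
- a (team_id=3) pairs with 3 row(s) of b.
After projecting and ordering:
b.lead | a.lead | a.team_id
Judy | Raj | 3
Judy | Uma | 7
Judy | Xin | 7
Raj | Judy | 1
Raj | Uma | 7
Raj | Xin | 7
Uma | Judy | 1
Uma | Raj | 3
Xin | Judy | 1
Xin | Raj | 3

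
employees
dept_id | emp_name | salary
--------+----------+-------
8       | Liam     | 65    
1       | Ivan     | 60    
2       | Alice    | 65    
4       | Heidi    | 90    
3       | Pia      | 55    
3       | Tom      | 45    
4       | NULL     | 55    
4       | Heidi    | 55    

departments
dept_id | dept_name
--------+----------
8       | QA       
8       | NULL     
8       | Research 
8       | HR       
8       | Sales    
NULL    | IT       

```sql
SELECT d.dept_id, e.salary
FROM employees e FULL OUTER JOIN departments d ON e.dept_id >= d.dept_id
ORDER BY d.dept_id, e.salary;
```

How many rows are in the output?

13

FULL OUTER JOIN keeps every row from both sides; unmatched rows get NULL for the other side's columns.
Matching on e.dept_id >= d.dept_id. A NULL in a compared column never satisfies the condition.
- e[0] dept_id=8 → 5 match(es) in d → 5 row(s).
- e[1] dept_id=1 → no match; kept with NULLs on the d side.
- e[2] dept_id=2 → no match; kept with NULLs on the d side.
- e[3] dept_id=4 → no match; kept with NULLs on the d side.
- e[4] dept_id=3 → no match; kept with NULLs on the d side.
- e[5] dept_id=3 → no match; kept with NULLs on the d side.
- e[6] dept_id=4 → no match; kept with NULLs on the d side.
- e[7] dept_id=4 → no match; kept with NULLs on the d side.
- 1 d row(s) had no e match → kept, e columns NULL.
Total: 5 matched + 8 padded = 13 rows.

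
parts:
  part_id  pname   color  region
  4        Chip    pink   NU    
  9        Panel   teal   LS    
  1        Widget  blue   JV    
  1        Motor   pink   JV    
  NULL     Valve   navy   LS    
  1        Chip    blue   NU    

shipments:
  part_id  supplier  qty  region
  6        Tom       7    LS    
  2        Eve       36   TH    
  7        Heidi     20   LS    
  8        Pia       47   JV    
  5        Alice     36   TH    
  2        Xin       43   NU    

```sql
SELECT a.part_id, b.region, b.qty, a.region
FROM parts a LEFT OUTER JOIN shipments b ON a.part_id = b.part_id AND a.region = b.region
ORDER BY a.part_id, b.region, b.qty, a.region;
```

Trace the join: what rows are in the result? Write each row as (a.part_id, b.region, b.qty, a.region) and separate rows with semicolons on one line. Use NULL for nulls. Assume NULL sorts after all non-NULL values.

LEFT JOIN keeps every row from `parts`; unmatched rows get NULL for `shipments`'s columns.
Matching on a.part_id = b.part_id AND a.region = b.region. A NULL in a compared column never satisfies the condition.
- part_id=4, region=NU: no b row matches, row kept with b columns NULL.
- part_id=9, region=LS: no b row matches, row kept with b columns NULL.
- part_id=1, region=JV: no b row matches, row kept with b columns NULL.
- part_id=1, region=JV: no b row matches, row kept with b columns NULL.
- part_id=NULL, region=LS: no b row matches, row kept with b columns NULL.
- part_id=1, region=NU: no b row matches, row kept with b columns NULL.
After projecting and ordering:
a.part_id | b.region | b.qty | a.region
1 | NULL | NULL | JV
1 | NULL | NULL | JV
1 | NULL | NULL | NU
4 | NULL | NULL | NU
9 | NULL | NULL | LS
NULL | NULL | NULL | LS

(1, NULL, NULL, JV); (1, NULL, NULL, JV); (1, NULL, NULL, NU); (4, NULL, NULL, NU); (9, NULL, NULL, LS); (NULL, NULL, NULL, LS)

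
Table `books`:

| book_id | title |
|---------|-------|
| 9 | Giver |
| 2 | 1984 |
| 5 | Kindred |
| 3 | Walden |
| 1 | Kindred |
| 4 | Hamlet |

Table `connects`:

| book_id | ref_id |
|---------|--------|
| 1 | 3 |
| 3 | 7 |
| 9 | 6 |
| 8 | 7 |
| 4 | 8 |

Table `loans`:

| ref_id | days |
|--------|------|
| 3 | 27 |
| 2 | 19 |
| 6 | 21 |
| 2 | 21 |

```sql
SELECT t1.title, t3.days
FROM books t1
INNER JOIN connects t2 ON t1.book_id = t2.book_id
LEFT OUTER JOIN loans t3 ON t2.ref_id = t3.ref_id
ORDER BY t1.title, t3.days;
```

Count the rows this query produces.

Joins associate left-to-right: books INNER JOIN connects on book_id gives 4 intermediate row(s).
Then LEFT JOIN `loans t3` on ref_id: each of those 4 rows is kept; rows whose t2.ref_id has no match in t3 get NULL for t3's columns.
Result: 4 row(s).

4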